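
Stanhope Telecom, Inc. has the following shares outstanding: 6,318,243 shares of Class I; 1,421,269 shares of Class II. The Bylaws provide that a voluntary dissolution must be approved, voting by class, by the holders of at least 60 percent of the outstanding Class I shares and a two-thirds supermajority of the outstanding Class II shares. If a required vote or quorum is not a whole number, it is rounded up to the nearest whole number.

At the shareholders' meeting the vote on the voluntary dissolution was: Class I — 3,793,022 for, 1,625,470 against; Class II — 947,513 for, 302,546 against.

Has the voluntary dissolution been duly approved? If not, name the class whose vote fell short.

Class I: 3/5 of 6318243 = 3790945.80, rounded up to 3790946; 3,790,946 required, 3,793,022 in favor — approved.
Class II: 2/3 of 1421269 = 947512.67, rounded up to 947513; 947,513 required, 947,513 in favor — approved.

Approved — every class gave the required vote.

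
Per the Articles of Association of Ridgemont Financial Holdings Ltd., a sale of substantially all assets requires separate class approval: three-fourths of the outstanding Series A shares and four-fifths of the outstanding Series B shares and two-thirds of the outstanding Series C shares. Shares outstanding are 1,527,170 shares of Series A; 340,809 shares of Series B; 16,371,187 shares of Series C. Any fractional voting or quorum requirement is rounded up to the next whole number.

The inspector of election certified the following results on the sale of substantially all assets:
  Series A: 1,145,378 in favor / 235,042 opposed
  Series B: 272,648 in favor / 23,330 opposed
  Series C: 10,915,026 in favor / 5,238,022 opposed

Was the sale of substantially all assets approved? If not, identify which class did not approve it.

Series A: 3/4 of 1527170 = 1145377.50, rounded up to 1145378; 1,145,378 required, 1,145,378 in favor — approved.
Series B: 4/5 of 340809 = 272647.20, rounded up to 272648; 272,648 required, 272,648 in favor — approved.
Series C: 2/3 of 16371187 = 10914124.67, rounded up to 10914125; 10,914,125 required, 10,915,026 in favor — approved.

Approved — every class gave the required vote.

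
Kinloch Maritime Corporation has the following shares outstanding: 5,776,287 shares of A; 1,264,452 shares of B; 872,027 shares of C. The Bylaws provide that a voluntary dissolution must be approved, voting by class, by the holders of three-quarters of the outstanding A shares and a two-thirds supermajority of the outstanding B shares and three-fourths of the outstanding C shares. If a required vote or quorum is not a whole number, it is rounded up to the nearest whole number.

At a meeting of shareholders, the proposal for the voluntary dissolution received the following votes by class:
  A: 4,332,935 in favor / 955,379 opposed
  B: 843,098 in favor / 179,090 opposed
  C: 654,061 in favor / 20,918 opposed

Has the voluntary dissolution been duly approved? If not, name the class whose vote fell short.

Approved — every class gave the required vote.

A: 3/4 of 5776287 = 4332215.25, rounded up to 4332216; 4,332,216 required, 4,332,935 in favor — approved.
B: 2/3 of 1264452 = 842968; 842,968 required, 843,098 in favor — approved.
C: 3/4 of 872027 = 654020.25, rounded up to 654021; 654,021 required, 654,061 in favor — approved.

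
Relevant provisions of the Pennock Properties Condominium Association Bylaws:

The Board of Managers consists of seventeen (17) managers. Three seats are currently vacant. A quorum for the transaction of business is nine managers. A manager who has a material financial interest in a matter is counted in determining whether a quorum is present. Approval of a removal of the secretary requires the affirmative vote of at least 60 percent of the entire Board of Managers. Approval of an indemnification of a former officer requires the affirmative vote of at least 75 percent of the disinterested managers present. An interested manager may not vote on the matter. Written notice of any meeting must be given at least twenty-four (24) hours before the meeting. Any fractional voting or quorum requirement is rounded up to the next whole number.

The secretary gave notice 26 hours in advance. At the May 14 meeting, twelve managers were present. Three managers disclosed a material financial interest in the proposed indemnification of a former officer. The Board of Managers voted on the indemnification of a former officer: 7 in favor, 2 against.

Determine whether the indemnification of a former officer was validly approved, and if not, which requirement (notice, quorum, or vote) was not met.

Notice: 26 hours given; 24 required (26 ≥ 24). Satisfied.
Quorum: 12 present (interested managers count toward quorum); quorum is 9. Satisfied.
Vote: the indemnification of a former officer requires three-fourths of the disinterested managers present (12 − 3 = 9). 3/4 of 9 = 6.75, rounded up to 7, so 7 affirmative votes are needed; 7 voted in favor. Satisfied.

Valid — all requirements satisfied.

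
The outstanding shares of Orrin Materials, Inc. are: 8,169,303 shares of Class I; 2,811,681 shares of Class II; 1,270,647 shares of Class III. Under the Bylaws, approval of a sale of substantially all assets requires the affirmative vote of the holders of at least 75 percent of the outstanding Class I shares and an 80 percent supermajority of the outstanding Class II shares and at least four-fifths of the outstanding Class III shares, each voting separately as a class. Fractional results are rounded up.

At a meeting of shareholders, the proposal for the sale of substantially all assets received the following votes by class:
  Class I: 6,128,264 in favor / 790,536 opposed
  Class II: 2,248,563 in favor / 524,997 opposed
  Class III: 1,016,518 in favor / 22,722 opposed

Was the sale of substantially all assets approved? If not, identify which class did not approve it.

Not approved — the Class II shares did not give the required vote.

Class I: 3/4 of 8169303 = 6126977.25, rounded up to 6126978; 6,126,978 required, 6,128,264 in favor — approved.
Class II: 4/5 of 2811681 = 2249344.80, rounded up to 2249345; 2,249,345 required, 2,248,563 in favor — not approved.
Class III: 4/5 of 1270647 = 1016517.60, rounded up to 1016518; 1,016,518 required, 1,016,518 in favor — approved.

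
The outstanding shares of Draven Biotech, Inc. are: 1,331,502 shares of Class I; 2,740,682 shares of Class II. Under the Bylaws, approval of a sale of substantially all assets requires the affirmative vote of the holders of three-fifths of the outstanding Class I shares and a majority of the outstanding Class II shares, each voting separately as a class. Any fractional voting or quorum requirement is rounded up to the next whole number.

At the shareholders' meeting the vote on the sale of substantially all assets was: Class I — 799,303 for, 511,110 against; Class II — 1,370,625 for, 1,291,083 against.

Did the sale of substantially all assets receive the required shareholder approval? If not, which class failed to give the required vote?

Class I: 3/5 of 1331502 = 798901.20, rounded up to 798902; 798,902 required, 799,303 in favor — approved.
Class II: a majority of 2740682 is 1370342; 1,370,342 required, 1,370,625 in favor — approved.

Approved — every class gave the required vote.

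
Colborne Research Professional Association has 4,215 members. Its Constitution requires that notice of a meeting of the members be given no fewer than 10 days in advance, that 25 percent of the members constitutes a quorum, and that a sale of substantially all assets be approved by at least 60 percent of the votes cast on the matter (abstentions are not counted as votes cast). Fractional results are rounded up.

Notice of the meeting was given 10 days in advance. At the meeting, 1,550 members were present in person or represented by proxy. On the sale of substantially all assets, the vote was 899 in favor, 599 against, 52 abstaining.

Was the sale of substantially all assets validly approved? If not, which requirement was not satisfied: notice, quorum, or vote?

Valid — all requirements satisfied.

Notice: 10 days given; 10 required. Satisfied.
Quorum: 25% of 4,215 = 1,053.75, rounded up to 1,054; 1,550 present. Satisfied.
Vote: requires three-fifths of the votes cast (1,550 − 52 abstaining = 1,498); 3/5 of 1498 = 898.80, rounded up to 899, so 899 needed; 899 in favor. Satisfied.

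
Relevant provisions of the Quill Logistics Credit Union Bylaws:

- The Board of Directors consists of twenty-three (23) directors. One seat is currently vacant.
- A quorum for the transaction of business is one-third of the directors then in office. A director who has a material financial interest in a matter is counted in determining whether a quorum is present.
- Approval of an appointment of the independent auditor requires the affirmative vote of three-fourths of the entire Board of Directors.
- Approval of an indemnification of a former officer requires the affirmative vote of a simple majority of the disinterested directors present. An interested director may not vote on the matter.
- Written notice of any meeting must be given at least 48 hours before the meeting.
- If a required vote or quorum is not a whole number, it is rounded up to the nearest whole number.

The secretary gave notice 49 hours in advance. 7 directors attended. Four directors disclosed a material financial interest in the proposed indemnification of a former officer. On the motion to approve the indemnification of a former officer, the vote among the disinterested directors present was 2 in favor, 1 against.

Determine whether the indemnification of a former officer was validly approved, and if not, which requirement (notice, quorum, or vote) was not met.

Notice: 49 hours given; 48 required (49 ≥ 48). Satisfied.
Quorum: 7 present (interested directors count toward quorum); quorum is 8. Not satisfied.
Vote: the indemnification of a former officer requires a majority of the disinterested directors present (7 − 4 = 3). A majority of 3 is 2, so 2 affirmative votes are needed; 2 voted in favor. Satisfied. (Moot — without a quorum no business can be validly transacted.)

Invalid — quorum requirement not satisfied.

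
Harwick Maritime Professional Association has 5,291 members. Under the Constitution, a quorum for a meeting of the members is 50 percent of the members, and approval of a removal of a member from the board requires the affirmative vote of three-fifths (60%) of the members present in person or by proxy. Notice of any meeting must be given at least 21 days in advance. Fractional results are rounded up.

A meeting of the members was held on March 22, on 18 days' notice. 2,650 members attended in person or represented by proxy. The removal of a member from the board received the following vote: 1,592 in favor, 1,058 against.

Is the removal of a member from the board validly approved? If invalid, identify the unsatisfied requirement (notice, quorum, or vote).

Notice: 18 days given; 21 required. Not satisfied.
Quorum: 50% of 5,291 = 2,645.50, rounded up to 2,646; 2,650 present. Satisfied.
Vote: requires three-fifths of those present (2,650); 3/5 of 2650 = 1590, so 1,590 needed; 1,592 in favor. Satisfied.

Invalid — notice requirement not satisfied.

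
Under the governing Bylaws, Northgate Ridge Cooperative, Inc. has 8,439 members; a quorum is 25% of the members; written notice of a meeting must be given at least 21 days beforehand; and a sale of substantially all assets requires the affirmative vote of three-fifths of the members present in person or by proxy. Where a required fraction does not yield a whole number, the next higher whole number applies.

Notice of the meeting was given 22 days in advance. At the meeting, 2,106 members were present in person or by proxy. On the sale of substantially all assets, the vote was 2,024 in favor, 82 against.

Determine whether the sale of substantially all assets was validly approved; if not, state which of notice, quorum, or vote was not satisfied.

Invalid — quorum requirement not satisfied.

Notice: 22 days given; 21 required. Satisfied.
Quorum: 25% of 8,439 = 2,109.75, rounded up to 2,110; 2,106 present. Not satisfied.
Vote: requires three-fifths of those present (2,106); 3/5 of 2106 = 1263.60, rounded up to 1264, so 1,264 needed; 2,024 in favor. Satisfied.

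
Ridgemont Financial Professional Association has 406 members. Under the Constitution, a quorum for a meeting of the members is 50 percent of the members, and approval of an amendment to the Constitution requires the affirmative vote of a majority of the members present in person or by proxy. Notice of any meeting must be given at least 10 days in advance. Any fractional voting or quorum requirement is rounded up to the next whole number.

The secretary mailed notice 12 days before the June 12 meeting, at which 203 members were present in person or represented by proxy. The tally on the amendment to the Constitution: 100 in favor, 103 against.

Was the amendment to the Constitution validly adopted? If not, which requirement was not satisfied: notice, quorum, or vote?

Notice: 12 days given; 10 required. Satisfied.
Quorum: 50% of 406 = 203; 203 present. Satisfied.
Vote: requires a majority of those present (203); a majority of 203 is 102, so 102 needed; 100 in favor. Not satisfied.

Invalid — vote requirement not satisfied.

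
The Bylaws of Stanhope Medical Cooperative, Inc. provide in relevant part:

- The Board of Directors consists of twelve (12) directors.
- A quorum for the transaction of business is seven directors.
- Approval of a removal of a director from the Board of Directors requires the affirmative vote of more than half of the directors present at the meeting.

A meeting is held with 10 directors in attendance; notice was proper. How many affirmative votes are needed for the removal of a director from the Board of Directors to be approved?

The removal of a director from the Board of Directors requires a majority of the directors present (10).
A majority of 10 is 6.

6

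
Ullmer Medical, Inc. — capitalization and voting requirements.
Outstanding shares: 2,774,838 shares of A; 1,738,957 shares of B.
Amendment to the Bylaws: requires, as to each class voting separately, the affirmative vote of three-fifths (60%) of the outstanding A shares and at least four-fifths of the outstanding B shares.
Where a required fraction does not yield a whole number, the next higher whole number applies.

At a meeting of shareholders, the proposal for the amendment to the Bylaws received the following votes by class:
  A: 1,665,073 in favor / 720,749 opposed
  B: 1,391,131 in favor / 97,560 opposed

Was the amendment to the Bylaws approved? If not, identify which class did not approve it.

A: 3/5 of 2774838 = 1664902.80, rounded up to 1664903; 1,664,903 required, 1,665,073 in favor — approved.
B: 4/5 of 1738957 = 1391165.60, rounded up to 1391166; 1,391,166 required, 1,391,131 in favor — not approved.

Not approved — the B shares did not give the required vote.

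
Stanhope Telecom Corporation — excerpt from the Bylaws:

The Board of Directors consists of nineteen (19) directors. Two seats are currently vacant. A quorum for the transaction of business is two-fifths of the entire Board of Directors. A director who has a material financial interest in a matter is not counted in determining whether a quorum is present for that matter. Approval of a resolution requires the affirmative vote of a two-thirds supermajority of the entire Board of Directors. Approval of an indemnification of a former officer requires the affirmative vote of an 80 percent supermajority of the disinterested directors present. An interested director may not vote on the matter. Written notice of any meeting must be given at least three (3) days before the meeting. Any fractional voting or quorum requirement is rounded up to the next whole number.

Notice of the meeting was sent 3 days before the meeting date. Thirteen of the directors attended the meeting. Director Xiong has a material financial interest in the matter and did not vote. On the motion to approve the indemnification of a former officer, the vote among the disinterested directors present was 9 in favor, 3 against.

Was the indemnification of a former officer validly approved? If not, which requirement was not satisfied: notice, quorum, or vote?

Notice: 3 days given; 3 required (3 ≥ 3). Satisfied.
Quorum: 13 present, but the 1 interested director does not count, leaving 12. Quorum is 8. Satisfied.
Vote: the indemnification of a former officer requires four-fifths of the disinterested directors present (13 − 1 = 12). 4/5 of 12 = 9.60, rounded up to 10, so 10 affirmative votes are needed; 9 voted in favor. Not satisfied.

Invalid — vote requirement not satisfied.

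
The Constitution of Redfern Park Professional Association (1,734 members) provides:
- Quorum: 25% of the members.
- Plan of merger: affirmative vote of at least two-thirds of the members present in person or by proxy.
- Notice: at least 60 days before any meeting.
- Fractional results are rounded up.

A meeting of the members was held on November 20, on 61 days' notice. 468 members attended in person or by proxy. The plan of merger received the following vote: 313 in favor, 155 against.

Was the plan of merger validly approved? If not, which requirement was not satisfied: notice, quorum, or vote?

Valid — all requirements satisfied.

Notice: 61 days given; 60 required. Satisfied.
Quorum: 25% of 1,734 = 433.50, rounded up to 434; 468 present. Satisfied.
Vote: requires two-thirds of those present (468); 2/3 of 468 = 312, so 312 needed; 313 in favor. Satisfied.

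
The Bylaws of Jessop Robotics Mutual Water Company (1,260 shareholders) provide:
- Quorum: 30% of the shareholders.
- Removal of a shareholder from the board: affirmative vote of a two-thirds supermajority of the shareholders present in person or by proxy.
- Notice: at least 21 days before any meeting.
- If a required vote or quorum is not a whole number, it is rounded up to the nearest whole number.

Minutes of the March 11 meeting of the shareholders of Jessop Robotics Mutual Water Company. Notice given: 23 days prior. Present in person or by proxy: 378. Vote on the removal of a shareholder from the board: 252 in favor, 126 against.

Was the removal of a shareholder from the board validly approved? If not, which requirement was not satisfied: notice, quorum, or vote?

Notice: 23 days given; 21 required. Satisfied.
Quorum: 30% of 1,260 = 378; 378 present. Satisfied.
Vote: requires two-thirds of those present (378); 2/3 of 378 = 252, so 252 needed; 252 in favor. Satisfied.

Valid — all requirements satisfied.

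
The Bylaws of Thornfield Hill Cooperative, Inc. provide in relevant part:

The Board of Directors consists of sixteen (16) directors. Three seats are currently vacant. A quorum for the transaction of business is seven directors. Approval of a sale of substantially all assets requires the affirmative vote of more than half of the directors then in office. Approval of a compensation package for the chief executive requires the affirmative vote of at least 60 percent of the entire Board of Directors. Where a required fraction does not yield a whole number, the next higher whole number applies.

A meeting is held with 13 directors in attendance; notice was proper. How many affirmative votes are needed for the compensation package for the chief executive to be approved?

The compensation package for the chief executive requires three-fifths of the entire Board of Directors (16).
3/5 of 16 = 9.60, rounded up to 10.

10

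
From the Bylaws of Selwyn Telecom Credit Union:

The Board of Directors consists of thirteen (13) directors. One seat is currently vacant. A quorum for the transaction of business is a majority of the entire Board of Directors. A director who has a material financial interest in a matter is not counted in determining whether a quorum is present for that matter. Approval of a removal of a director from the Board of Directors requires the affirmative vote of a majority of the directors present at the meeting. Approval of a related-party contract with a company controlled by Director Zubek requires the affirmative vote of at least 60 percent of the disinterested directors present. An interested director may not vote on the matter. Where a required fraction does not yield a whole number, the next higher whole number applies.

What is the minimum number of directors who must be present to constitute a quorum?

7

A majority of 13 is 7.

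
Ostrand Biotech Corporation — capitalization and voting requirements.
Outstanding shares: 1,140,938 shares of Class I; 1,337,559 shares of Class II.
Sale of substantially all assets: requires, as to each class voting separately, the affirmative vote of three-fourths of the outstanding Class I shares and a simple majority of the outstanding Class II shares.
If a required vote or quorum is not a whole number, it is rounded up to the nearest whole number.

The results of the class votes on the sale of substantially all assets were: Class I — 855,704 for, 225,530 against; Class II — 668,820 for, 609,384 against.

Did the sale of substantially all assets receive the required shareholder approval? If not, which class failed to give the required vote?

Approved — every class gave the required vote.

Class I: 3/4 of 1140938 = 855703.50, rounded up to 855704; 855,704 required, 855,704 in favor — approved.
Class II: a majority of 1337559 is 668780; 668,780 required, 668,820 in favor — approved.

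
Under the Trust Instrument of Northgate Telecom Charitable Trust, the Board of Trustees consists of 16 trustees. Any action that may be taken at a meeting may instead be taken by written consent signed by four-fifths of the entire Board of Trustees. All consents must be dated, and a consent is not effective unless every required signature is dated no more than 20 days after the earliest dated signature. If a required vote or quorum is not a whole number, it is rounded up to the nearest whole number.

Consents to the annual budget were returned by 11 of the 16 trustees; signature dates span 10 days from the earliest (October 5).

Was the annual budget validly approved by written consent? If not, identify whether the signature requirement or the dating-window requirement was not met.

Signatures required: four-fifths of 16 — 4/5 of 16 = 12.80, rounded up to 13, so 13 needed; 11 signed. Insufficient.
Dating window: the latest signature is 10 days after the earliest; the limit is 20 days. Within the window.

Not effective — insufficient signatures.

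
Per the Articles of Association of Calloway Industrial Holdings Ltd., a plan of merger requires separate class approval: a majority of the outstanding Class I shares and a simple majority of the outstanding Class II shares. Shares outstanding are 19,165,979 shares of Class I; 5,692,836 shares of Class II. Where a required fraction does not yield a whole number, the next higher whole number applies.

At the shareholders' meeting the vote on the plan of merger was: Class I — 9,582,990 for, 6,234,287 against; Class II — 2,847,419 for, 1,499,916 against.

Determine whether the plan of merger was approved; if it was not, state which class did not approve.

Approved — every class gave the required vote.

Class I: a majority of 19165979 is 9582990; 9,582,990 required, 9,582,990 in favor — approved.
Class II: a majority of 5692836 is 2846419; 2,846,419 required, 2,847,419 in favor — approved.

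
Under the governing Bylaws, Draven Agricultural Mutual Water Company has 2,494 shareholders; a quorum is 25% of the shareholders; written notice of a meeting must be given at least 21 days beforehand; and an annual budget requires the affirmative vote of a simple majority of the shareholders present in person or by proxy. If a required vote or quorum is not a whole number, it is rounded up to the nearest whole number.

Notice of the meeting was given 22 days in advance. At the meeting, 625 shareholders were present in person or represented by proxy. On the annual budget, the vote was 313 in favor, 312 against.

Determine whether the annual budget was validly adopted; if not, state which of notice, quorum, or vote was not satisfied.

Notice: 22 days given; 21 required. Satisfied.
Quorum: 25% of 2,494 = 623.50, rounded up to 624; 625 present. Satisfied.
Vote: requires a majority of those present (625); a majority of 625 is 313, so 313 needed; 313 in favor. Satisfied.

Valid — all requirements satisfied.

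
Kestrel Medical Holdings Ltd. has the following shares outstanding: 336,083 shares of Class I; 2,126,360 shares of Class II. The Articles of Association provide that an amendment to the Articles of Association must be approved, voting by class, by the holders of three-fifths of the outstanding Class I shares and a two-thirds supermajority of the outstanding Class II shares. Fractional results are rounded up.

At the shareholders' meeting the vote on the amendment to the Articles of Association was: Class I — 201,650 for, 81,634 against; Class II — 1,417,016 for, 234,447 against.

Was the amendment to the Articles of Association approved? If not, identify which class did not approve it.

Not approved — the Class II shares did not give the required vote.

Class I: 3/5 of 336083 = 201649.80, rounded up to 201650; 201,650 required, 201,650 in favor — approved.
Class II: 2/3 of 2126360 = 1417573.33, rounded up to 1417574; 1,417,574 required, 1,417,016 in favor — not approved.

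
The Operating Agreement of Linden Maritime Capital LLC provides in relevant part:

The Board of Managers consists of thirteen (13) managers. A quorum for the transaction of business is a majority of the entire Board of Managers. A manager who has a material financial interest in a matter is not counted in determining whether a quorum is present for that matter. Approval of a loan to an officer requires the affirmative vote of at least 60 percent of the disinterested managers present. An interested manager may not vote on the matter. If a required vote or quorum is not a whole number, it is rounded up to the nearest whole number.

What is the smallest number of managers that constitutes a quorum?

A majority of 13 is 7.

7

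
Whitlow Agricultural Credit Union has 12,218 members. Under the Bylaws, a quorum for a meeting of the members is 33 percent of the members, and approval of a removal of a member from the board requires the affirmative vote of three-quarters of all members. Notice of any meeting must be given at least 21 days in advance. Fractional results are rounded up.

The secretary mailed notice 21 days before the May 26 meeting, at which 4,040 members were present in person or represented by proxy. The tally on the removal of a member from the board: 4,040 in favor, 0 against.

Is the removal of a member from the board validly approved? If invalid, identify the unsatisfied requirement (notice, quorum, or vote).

Invalid — vote requirement not satisfied.

Notice: 21 days given; 21 required. Satisfied.
Quorum: 33% of 12,218 = 4,031.94, rounded up to 4,032; 4,040 present. Satisfied.
Vote: requires three-fourths of all members (12,218); 3/4 of 12218 = 9163.50, rounded up to 9164, so 9,164 needed; 4,040 in favor. Not satisfied.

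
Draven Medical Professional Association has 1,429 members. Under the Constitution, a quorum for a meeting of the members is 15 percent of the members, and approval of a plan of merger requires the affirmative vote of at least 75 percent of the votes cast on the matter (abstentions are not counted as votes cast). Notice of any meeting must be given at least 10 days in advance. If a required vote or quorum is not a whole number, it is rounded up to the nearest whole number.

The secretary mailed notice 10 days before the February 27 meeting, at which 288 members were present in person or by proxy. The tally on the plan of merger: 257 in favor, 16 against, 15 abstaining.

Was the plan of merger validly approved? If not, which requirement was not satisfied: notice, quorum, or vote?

Valid — all requirements satisfied.

Notice: 10 days given; 10 required. Satisfied.
Quorum: 15% of 1,429 = 214.35, rounded up to 215; 288 present. Satisfied.
Vote: requires three-fourths of the votes cast (288 − 15 abstaining = 273); 3/4 of 273 = 204.75, rounded up to 205, so 205 needed; 257 in favor. Satisfied.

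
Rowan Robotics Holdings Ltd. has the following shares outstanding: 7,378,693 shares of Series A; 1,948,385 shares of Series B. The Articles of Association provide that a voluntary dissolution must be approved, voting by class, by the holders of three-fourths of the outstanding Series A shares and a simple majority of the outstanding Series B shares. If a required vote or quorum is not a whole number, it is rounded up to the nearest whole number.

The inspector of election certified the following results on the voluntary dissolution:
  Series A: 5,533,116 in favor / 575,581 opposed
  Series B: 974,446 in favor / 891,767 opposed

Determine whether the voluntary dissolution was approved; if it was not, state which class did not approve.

Series A: 3/4 of 7378693 = 5534019.75, rounded up to 5534020; 5,534,020 required, 5,533,116 in favor — not approved.
Series B: a majority of 1948385 is 974193; 974,193 required, 974,446 in favor — approved.

Not approved — the Series A shares did not give the required vote.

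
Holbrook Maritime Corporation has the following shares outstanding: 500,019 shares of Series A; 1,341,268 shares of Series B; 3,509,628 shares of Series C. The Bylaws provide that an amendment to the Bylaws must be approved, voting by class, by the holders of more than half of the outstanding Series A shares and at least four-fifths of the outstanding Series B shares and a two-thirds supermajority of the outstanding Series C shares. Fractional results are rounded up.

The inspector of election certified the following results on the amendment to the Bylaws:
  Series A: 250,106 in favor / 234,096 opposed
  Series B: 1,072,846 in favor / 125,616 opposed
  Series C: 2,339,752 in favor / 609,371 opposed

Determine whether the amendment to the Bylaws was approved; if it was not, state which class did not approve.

Series A: a majority of 500019 is 250010; 250,010 required, 250,106 in favor — approved.
Series B: 4/5 of 1341268 = 1073014.40, rounded up to 1073015; 1,073,015 required, 1,072,846 in favor — not approved.
Series C: 2/3 of 3509628 = 2339752; 2,339,752 required, 2,339,752 in favor — approved.

Not approved — the Series B shares did not give the required vote.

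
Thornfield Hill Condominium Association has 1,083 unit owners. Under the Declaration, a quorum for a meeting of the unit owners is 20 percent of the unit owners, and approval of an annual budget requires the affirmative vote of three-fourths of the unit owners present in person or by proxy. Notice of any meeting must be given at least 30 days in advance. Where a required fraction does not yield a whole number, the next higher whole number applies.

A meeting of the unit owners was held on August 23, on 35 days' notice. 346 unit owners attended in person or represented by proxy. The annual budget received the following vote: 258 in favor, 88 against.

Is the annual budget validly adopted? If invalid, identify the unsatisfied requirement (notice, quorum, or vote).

Notice: 35 days given; 30 required. Satisfied.
Quorum: 20% of 1,083 = 216.60, rounded up to 217; 346 present. Satisfied.
Vote: requires three-fourths of those present (346); 3/4 of 346 = 259.50, rounded up to 260, so 260 needed; 258 in favor. Not satisfied.

Invalid — vote requirement not satisfied.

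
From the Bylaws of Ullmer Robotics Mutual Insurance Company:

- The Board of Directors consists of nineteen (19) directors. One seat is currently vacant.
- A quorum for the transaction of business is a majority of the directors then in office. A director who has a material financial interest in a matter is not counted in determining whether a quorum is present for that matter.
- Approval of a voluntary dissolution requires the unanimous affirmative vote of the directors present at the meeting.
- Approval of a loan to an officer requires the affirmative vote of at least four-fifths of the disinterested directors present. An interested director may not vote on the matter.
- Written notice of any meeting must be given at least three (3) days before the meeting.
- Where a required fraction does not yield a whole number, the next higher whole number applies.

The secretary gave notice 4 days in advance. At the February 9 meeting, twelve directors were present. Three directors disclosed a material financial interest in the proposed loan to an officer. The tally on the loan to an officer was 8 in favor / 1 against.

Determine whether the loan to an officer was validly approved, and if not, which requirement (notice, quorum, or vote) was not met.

Invalid — quorum requirement not satisfied.

Notice: 4 days given; 3 required (4 ≥ 3). Satisfied.
Quorum: 12 present, but the 3 interested directors do not count, leaving 9. Quorum is 10. Not satisfied.
Vote: the loan to an officer requires four-fifths of the disinterested directors present (12 − 3 = 9). 4/5 of 9 = 7.20, rounded up to 8, so 8 affirmative votes are needed; 8 voted in favor. Satisfied. (Moot — without a quorum no business can be validly transacted.)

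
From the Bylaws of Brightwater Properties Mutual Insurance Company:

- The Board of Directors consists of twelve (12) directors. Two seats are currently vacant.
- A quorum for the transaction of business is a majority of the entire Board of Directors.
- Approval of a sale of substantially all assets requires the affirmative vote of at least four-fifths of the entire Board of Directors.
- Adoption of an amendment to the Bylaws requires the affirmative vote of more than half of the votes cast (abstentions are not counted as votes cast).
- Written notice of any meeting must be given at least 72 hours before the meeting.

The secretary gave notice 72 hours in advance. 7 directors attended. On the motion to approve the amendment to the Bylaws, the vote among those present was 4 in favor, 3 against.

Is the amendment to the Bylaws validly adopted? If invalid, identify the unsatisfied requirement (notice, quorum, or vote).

Notice: 72 hours given; 72 required (72 ≥ 72). Satisfied.
Quorum: 7 present; quorum is 7. Satisfied.
Vote: the amendment to the Bylaws requires a majority of the votes cast (7). A majority of 7 is 4, so 4 affirmative votes are needed; 4 voted in favor. Satisfied.

Valid — all requirements satisfied.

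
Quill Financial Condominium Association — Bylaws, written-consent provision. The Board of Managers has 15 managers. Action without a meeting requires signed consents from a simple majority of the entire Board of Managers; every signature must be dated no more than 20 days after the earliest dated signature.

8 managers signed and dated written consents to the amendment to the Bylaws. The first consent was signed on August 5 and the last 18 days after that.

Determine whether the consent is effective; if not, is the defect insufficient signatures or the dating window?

Signatures required: a simple majority of 15 — a majority of 15 is 8, so 8 needed; 8 signed. Sufficient.
Dating window: the latest signature is 18 days after the earliest; the limit is 20 days. Within the window.

Effective — both the signature and dating-window requirements are satisfied.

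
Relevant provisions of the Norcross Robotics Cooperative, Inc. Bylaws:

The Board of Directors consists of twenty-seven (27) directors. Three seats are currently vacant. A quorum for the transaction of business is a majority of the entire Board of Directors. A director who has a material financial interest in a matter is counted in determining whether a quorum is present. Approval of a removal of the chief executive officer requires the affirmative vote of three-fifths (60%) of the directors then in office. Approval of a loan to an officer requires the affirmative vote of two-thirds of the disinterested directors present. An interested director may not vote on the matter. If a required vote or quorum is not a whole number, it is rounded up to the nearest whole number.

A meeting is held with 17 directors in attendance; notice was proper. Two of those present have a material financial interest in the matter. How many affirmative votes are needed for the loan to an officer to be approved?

10

The loan to an officer requires two-thirds of the disinterested directors present (17 − 2 = 15).
2/3 of 15 = 10.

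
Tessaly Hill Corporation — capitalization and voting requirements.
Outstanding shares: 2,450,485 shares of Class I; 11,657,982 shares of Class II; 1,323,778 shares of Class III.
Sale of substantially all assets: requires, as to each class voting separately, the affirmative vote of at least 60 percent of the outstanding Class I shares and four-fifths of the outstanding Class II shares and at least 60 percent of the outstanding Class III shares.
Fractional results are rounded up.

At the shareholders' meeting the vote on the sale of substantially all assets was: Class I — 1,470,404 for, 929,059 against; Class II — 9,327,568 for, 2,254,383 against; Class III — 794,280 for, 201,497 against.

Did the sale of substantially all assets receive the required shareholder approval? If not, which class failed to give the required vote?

Approved — every class gave the required vote.

Class I: 3/5 of 2450485 = 1470291; 1,470,291 required, 1,470,404 in favor — approved.
Class II: 4/5 of 11657982 = 9326385.60, rounded up to 9326386; 9,326,386 required, 9,327,568 in favor — approved.
Class III: 3/5 of 1323778 = 794266.80, rounded up to 794267; 794,267 required, 794,280 in favor — approved.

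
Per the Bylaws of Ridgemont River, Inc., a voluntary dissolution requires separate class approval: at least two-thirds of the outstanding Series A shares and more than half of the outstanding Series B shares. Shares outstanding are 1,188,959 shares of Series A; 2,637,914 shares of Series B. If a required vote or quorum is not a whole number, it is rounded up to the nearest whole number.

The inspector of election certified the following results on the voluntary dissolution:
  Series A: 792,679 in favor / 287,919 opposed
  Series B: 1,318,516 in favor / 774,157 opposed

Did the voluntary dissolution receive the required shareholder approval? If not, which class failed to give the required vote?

Not approved — the Series B shares did not give the required vote.

Series A: 2/3 of 1188959 = 792639.33, rounded up to 792640; 792,640 required, 792,679 in favor — approved.
Series B: a majority of 2637914 is 1318958; 1,318,958 required, 1,318,516 in favor — not approved.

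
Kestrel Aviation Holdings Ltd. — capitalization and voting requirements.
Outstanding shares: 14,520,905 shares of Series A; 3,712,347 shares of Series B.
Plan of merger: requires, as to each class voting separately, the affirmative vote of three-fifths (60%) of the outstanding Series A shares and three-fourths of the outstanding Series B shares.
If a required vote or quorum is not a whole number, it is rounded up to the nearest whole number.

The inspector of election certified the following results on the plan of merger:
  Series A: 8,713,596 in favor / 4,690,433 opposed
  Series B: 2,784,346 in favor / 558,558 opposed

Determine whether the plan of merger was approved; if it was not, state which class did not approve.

Approved — every class gave the required vote.

Series A: 3/5 of 14520905 = 8712543; 8,712,543 required, 8,713,596 in favor — approved.
Series B: 3/4 of 3712347 = 2784260.25, rounded up to 2784261; 2,784,261 required, 2,784,346 in favor — approved.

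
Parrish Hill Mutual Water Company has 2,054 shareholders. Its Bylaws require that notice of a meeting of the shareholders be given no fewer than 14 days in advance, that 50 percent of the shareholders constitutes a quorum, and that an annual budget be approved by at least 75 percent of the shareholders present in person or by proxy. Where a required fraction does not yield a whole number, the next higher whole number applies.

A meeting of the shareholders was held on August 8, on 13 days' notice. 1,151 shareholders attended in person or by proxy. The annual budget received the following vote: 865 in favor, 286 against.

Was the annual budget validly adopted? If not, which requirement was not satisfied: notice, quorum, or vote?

Notice: 13 days given; 14 required. Not satisfied.
Quorum: 50% of 2,054 = 1,027; 1,151 present. Satisfied.
Vote: requires three-fourths of those present (1,151); 3/4 of 1151 = 863.25, rounded up to 864, so 864 needed; 865 in favor. Satisfied.

Invalid — notice requirement not satisfied.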